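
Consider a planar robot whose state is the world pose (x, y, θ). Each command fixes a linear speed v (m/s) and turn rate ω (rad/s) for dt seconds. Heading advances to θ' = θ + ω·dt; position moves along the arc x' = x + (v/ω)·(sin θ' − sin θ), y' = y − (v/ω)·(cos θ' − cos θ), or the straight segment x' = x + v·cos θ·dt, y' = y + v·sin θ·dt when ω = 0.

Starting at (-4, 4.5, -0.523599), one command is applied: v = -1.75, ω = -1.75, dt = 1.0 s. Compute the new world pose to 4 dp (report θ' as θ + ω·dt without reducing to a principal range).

θ' = -0.5236 + -1.75·1.0 = -2.2736
R = v/ω = -1.75/-1.75 = 1.0000
x' = -4 + 1.0000·(sin -2.2736 − sin -0.5236) = -4.2630
y' = 4.5 − 1.0000·(cos -2.2736 − cos -0.5236) = 6.0124

(-4.2630, 6.0124, -2.2736)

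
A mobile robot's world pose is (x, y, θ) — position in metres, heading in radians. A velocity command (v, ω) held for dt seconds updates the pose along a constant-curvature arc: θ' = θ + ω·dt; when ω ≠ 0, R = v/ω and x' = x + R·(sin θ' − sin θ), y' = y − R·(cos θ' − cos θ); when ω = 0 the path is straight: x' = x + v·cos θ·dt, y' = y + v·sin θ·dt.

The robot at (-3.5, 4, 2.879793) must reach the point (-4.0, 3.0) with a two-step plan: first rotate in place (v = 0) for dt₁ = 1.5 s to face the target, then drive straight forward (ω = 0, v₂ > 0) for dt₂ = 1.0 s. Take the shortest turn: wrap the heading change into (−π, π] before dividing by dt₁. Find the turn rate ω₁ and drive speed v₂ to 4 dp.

heading to target = atan2(3−4, -4−-3.5) = -2.0344
Δθ = wrap(-2.0344 − 2.8798) = 1.3689; ω₁ = Δθ/dt₁ = 0.9126
distance = √((-4−-3.5)² + (3−4)²) = 1.1180; v₂ = distance/dt₂ = 1.1180

ω₁ = 0.9126, v₂ = 1.1180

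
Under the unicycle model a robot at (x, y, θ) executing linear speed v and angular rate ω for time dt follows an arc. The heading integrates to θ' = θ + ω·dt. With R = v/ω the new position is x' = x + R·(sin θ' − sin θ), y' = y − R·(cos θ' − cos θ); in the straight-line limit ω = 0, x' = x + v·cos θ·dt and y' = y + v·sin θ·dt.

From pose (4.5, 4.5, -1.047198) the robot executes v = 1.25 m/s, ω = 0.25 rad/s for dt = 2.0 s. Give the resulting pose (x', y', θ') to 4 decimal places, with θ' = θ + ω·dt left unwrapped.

θ' = -1.0472 + 0.25·2.0 = -0.5472
R = v/ω = 1.25/0.25 = 5.0000
x' = 4.5 + 5.0000·(sin -0.5472 − sin -1.0472) = 6.2286
y' = 4.5 − 5.0000·(cos -0.5472 − cos -1.0472) = 2.7301

(6.2286, 2.7301, -0.5472)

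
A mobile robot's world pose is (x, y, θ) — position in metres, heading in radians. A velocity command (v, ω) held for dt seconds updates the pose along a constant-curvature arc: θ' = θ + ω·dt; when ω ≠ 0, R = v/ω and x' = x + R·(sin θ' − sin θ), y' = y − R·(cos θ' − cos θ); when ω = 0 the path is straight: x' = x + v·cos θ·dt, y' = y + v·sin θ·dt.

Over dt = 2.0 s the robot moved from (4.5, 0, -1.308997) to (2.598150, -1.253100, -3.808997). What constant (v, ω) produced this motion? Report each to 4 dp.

Δθ = -3.808997 − -1.308997 = -2.500000
ω = Δθ/dt = -2.500000/2.0 = -1.2500
R = Δx/(sin θ' − sin θ) = -1.2000
v = R·ω = -1.2000·-1.2500 = 1.5000

v = 1.5000, ω = -1.2500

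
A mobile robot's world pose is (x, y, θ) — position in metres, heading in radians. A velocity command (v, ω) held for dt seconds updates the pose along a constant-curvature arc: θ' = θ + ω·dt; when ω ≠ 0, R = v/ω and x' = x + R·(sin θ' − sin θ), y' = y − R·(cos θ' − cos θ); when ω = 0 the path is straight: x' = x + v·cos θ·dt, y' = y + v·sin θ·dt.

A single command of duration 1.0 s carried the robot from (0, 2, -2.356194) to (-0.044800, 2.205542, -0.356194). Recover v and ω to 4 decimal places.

Δθ = -0.356194 − -2.356194 = 2.000000
ω = Δθ/dt = 2.000000/1.0 = 2.0000
R = −Δy/(cos θ' − cos θ) = -0.1250
v = R·ω = -0.1250·2.0000 = -0.2500

v = -0.2500, ω = 2.0000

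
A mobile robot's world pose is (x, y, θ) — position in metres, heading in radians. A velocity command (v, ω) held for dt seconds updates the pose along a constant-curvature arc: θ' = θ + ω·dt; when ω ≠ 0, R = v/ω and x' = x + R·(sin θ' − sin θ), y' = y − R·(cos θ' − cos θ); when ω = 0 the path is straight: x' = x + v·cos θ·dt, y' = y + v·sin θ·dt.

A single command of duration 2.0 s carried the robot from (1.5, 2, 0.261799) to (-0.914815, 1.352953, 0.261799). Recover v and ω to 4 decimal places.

v = -1.2500, ω = 0.0000

Δθ = 0.261799 − 0.261799 = 0.000000
ω = Δθ/dt = 0.000000/2.0 = 0.0000
ω = 0 → v = (Δx·cos θ + Δy·sin θ)/dt = -1.2500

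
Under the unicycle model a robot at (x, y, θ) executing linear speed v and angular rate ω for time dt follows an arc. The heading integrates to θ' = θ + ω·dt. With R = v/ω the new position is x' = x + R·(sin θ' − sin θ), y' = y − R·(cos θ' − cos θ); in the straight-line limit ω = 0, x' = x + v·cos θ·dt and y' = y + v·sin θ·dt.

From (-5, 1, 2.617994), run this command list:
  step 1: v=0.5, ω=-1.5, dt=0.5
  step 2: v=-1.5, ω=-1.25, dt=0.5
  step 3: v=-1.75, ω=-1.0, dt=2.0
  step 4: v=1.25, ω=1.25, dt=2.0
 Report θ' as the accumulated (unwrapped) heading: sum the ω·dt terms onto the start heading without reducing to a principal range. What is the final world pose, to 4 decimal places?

(-6.3500, 0.6429, 1.7430)

step 1: θ'=1.8680 (R=-0.3333) → pose (-5.1521, 1.1911, 1.8680)
step 2: θ'=1.2430 (R=1.2000) → pose (-5.1633, 0.4533, 1.2430)
step 3: θ'=-0.7570 (R=1.7500) → pose (-8.0220, -0.2553, -0.7570)
step 4: θ'=1.7430 (R=1.0000) → pose (-6.3500, 0.6429, 1.7430)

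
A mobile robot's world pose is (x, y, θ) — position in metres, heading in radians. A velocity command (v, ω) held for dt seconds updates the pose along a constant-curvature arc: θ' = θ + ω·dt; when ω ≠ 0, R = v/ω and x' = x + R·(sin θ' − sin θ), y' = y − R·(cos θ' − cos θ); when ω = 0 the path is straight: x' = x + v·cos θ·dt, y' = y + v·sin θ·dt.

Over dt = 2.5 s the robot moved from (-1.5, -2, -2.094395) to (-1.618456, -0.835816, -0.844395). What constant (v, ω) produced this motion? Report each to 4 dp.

Δθ = -0.844395 − -2.094395 = 1.250000
ω = Δθ/dt = 1.250000/2.5 = 0.5000
R = −Δy/(cos θ' − cos θ) = -1.0000
v = R·ω = -1.0000·0.5000 = -0.5000

v = -0.5000, ω = 0.5000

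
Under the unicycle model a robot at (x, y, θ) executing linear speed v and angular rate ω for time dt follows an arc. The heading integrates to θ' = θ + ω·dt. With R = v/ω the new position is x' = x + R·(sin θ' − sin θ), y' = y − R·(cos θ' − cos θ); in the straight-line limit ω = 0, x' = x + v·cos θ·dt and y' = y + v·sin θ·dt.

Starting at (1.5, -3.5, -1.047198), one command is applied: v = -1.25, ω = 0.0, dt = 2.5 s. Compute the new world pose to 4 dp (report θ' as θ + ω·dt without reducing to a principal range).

θ' = -1.0472 + 0.0·2.5 = -1.0472
ω = 0 → straight: x' = 1.5 + -1.25·cos(-1.0472)·2.5 = -0.0625
y' = -3.5 + -1.25·sin(-1.0472)·2.5 = -0.7937

(-0.0625, -0.7937, -1.0472)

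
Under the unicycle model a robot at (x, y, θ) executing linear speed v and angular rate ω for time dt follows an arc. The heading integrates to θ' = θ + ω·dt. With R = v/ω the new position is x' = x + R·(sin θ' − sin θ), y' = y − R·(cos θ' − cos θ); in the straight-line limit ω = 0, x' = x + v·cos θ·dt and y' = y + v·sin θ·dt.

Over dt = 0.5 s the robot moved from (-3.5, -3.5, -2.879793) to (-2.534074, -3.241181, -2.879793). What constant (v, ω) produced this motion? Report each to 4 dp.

Δθ = -2.879793 − -2.879793 = 0.000000
ω = Δθ/dt = 0.000000/0.5 = 0.0000
ω = 0 → v = (Δx·cos θ + Δy·sin θ)/dt = -2.0000

v = -2.0000, ω = 0.0000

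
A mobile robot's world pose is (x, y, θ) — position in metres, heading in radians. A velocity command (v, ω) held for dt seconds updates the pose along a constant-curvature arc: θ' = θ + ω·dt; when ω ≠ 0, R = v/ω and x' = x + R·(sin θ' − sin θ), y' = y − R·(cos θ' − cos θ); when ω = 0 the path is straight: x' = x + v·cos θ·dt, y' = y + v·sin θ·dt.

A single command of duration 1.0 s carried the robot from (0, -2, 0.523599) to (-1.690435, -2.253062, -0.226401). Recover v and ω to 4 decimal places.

v = -1.7500, ω = -0.7500

Δθ = -0.226401 − 0.523599 = -0.750000
ω = Δθ/dt = -0.750000/1.0 = -0.7500
R = Δx/(sin θ' − sin θ) = 2.3333
v = R·ω = 2.3333·-0.7500 = -1.7500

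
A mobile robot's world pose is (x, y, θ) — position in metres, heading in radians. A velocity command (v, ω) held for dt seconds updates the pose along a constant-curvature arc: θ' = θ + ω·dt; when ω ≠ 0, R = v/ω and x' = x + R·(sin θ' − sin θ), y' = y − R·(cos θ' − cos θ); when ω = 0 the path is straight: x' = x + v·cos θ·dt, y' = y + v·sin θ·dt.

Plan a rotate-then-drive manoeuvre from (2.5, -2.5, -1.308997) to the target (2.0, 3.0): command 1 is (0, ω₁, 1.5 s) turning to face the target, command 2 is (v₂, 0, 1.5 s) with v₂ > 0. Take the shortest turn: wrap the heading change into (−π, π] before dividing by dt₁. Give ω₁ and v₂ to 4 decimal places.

heading to target = atan2(3−-2.5, 2−2.5) = 1.6615
Δθ = wrap(1.6615 − -1.3090) = 2.9705; ω₁ = Δθ/dt₁ = 1.9803
distance = √((2−2.5)² + (3−-2.5)²) = 5.5227; v₂ = distance/dt₂ = 3.6818

ω₁ = 1.9803, v₂ = 3.6818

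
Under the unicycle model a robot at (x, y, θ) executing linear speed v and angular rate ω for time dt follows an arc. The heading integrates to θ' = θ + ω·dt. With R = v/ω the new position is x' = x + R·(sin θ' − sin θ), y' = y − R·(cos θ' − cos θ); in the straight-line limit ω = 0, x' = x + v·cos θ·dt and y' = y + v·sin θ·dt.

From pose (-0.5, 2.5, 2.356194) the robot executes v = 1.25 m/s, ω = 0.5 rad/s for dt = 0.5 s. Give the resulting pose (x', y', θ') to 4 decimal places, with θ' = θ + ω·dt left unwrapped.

θ' = 2.3562 + 0.5·0.5 = 2.6062
R = v/ω = 1.25/0.5 = 2.5000
x' = -0.5 + 2.5000·(sin 2.6062 − sin 2.3562) = -0.9923
y' = 2.5 − 2.5000·(cos 2.6062 − cos 2.3562) = 2.8824

(-0.9923, 2.8824, 2.6062)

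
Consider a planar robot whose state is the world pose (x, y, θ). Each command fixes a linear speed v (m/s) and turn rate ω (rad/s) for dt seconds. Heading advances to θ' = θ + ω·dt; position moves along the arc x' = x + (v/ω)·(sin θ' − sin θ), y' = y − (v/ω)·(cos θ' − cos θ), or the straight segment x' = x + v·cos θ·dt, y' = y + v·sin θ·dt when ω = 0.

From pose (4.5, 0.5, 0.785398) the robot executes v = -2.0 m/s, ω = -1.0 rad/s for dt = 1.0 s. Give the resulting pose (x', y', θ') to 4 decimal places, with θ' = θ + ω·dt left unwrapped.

θ' = 0.7854 + -1.0·1.0 = -0.2146
R = v/ω = -2.0/-1.0 = 2.0000
x' = 4.5 + 2.0000·(sin -0.2146 − sin 0.7854) = 2.6599
y' = 0.5 − 2.0000·(cos -0.2146 − cos 0.7854) = -0.0399

(2.6599, -0.0399, -0.2146)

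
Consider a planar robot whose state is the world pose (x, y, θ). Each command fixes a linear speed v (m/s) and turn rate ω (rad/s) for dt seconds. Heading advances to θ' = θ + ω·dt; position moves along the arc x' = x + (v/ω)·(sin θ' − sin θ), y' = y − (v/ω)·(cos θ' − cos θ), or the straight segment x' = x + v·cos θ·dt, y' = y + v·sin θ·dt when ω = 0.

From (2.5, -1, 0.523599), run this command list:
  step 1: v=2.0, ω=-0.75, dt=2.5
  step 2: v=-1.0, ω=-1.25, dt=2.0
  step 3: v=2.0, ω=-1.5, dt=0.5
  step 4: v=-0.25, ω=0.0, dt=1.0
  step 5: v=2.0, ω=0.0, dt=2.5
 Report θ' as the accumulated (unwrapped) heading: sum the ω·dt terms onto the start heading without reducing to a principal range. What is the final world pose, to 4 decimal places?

(6.7559, 3.6363, -4.6014)

step 1: θ'=-1.3514 (R=-2.6667) → pose (6.4361, -2.7290, -1.3514)
step 2: θ'=-3.8514 (R=0.8000) → pose (7.7383, -1.9481, -3.8514)
step 3: θ'=-4.6014 (R=-1.3333) → pose (7.2820, -1.0845, -4.6014)
step 4: θ'=-4.6014 (straight) → pose (7.3097, -1.3330, -4.6014)
step 5: θ'=-4.6014 (straight) → pose (6.7559, 3.6363, -4.6014)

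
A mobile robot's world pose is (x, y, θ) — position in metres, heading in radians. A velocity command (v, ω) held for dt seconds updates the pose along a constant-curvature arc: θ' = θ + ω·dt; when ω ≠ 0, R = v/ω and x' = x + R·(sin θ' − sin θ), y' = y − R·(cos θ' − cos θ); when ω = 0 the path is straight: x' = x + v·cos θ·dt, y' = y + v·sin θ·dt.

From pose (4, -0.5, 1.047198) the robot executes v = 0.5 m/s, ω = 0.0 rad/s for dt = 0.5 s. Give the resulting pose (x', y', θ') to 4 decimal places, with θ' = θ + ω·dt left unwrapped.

θ' = 1.0472 + 0.0·0.5 = 1.0472
ω = 0 → straight: x' = 4 + 0.5·cos(1.0472)·0.5 = 4.1250
y' = -0.5 + 0.5·sin(1.0472)·0.5 = -0.2835

(4.1250, -0.2835, 1.0472)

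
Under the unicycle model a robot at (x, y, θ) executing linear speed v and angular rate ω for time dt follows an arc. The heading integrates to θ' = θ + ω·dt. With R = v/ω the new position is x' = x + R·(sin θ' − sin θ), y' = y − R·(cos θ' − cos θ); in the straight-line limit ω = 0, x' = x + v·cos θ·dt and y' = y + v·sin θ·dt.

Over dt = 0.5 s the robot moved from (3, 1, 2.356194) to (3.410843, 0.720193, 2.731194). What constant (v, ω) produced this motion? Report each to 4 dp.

Δθ = 2.731194 − 2.356194 = 0.375000
ω = Δθ/dt = 0.375000/0.5 = 0.7500
R = Δx/(sin θ' − sin θ) = -1.3333
v = R·ω = -1.3333·0.7500 = -1.0000

v = -1.0000, ω = 0.7500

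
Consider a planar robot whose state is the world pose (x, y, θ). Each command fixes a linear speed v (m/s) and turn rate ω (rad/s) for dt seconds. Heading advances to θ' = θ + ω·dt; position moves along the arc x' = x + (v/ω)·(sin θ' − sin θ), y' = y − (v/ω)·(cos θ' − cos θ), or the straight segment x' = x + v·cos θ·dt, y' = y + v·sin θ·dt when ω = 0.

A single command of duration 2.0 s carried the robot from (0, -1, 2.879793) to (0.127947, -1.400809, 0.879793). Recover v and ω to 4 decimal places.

Δθ = 0.879793 − 2.879793 = -2.000000
ω = Δθ/dt = -2.000000/2.0 = -1.0000
R = −Δy/(cos θ' − cos θ) = 0.2500
v = R·ω = 0.2500·-1.0000 = -0.2500

v = -0.2500, ω = -1.0000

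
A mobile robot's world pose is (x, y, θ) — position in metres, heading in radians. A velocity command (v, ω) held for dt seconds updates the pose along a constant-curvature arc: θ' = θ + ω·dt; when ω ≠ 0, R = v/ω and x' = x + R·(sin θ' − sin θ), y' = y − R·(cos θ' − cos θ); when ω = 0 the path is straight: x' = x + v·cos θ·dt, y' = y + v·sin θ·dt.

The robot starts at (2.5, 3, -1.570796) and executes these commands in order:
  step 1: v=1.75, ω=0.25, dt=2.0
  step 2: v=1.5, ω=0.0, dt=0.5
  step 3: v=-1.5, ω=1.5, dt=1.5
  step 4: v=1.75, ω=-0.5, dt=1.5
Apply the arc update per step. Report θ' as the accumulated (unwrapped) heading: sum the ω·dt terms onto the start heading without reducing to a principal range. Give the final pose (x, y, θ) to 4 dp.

(3.6932, 0.7348, 0.4292)

step 1: θ'=-1.0708 (R=7.0000) → pose (3.3569, -0.3560, -1.0708)
step 2: θ'=-1.0708 (straight) → pose (3.7165, -1.0142, -1.0708)
step 3: θ'=1.1792 (R=-1.0000) → pose (1.9146, -1.1119, 1.1792)
step 4: θ'=0.4292 (R=-3.5000) → pose (3.6932, 0.7348, 0.4292)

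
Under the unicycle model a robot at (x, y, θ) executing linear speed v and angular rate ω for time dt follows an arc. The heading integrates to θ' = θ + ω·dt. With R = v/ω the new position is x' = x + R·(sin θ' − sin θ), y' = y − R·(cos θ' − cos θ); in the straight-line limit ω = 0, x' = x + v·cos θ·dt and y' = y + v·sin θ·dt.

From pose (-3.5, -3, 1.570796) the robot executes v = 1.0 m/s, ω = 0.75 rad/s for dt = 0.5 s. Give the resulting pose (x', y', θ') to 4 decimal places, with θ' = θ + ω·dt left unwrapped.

θ' = 1.5708 + 0.75·0.5 = 1.9458
R = v/ω = 1.0/0.75 = 1.3333
x' = -3.5 + 1.3333·(sin 1.9458 − sin 1.5708) = -3.5927
y' = -3 − 1.3333·(cos 1.9458 − cos 1.5708) = -2.5116

(-3.5927, -2.5116, 1.9458)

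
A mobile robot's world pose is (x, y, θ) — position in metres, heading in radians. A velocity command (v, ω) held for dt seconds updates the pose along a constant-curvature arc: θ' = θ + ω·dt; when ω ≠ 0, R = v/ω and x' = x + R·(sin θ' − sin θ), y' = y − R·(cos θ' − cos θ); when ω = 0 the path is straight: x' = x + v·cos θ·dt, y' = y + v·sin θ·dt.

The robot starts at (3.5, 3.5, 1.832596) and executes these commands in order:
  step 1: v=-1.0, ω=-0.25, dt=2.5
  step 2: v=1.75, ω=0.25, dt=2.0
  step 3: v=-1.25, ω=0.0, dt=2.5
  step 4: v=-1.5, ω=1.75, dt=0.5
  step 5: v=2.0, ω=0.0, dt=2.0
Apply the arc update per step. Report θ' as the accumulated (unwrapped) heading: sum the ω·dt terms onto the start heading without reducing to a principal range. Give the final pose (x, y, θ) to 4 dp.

step 1: θ'=1.2076 (R=4.0000) → pose (3.3754, 1.0437, 1.2076)
step 2: θ'=1.7076 (R=7.0000) → pose (3.7666, 4.4851, 1.7076)
step 3: θ'=1.7076 (straight) → pose (4.1928, 1.3893, 1.7076)
step 4: θ'=2.5826 (R=-0.8571) → pose (4.5873, 0.7796, 2.5826)
step 5: θ'=2.5826 (straight) → pose (1.1962, 2.9009, 2.5826)

(1.1962, 2.9009, 2.5826)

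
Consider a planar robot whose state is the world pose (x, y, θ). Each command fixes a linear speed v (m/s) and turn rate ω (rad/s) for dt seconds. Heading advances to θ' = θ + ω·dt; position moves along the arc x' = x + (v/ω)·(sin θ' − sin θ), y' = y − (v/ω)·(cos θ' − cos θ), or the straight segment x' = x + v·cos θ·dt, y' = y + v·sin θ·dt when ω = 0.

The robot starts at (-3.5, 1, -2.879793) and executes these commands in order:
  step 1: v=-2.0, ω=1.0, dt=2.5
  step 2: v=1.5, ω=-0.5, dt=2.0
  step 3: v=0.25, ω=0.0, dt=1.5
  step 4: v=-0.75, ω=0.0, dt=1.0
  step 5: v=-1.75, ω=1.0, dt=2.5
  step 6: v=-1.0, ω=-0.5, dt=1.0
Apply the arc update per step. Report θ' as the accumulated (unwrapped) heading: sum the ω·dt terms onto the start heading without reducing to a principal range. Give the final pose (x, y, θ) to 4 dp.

(-5.4456, 2.6142, 0.6202)

step 1: θ'=-0.3798 (R=-2.0000) → pose (-3.2762, 4.7893, -0.3798)
step 2: θ'=-1.3798 (R=-3.0000) → pose (-1.4429, 2.5726, -1.3798)
step 3: θ'=-1.3798 (straight) → pose (-1.3717, 2.2045, -1.3798)
step 4: θ'=-1.3798 (straight) → pose (-1.5141, 2.9408, -1.3798)
step 5: θ'=1.1202 (R=-1.7500) → pose (-4.8076, 3.3707, 1.1202)
step 6: θ'=0.6202 (R=2.0000) → pose (-5.4456, 2.6142, 0.6202)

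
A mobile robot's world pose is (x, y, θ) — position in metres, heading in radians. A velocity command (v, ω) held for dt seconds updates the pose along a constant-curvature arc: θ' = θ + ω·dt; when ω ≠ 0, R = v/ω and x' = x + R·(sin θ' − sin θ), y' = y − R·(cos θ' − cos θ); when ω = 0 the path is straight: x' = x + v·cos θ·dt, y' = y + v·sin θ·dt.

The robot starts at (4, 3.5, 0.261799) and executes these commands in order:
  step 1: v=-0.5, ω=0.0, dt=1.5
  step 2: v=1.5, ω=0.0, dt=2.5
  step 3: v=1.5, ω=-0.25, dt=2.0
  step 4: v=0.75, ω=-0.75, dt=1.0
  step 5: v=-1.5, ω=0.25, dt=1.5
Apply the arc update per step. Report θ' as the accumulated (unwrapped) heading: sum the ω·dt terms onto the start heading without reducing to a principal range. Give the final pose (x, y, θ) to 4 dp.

(8.9082, 5.4956, -0.6132)

step 1: θ'=0.2618 (straight) → pose (3.2756, 3.3059, 0.2618)
step 2: θ'=0.2618 (straight) → pose (6.8978, 4.2765, 0.2618)
step 3: θ'=-0.2382 (R=-6.0000) → pose (9.8664, 4.3115, -0.2382)
step 4: θ'=-0.9882 (R=-1.0000) → pose (10.4655, 3.8899, -0.9882)
step 5: θ'=-0.6132 (R=-6.0000) → pose (8.9082, 5.4956, -0.6132)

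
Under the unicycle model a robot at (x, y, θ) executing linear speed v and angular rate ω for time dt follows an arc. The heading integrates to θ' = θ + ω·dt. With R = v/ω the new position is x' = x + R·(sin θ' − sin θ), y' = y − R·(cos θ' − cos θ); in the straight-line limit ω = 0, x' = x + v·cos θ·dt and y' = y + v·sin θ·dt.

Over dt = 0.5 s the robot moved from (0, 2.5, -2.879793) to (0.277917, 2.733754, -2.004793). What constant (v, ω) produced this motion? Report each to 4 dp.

Δθ = -2.004793 − -2.879793 = 0.875000
ω = Δθ/dt = 0.875000/0.5 = 1.7500
R = Δx/(sin θ' − sin θ) = -0.4286
v = R·ω = -0.4286·1.7500 = -0.7500

v = -0.7500, ω = 1.7500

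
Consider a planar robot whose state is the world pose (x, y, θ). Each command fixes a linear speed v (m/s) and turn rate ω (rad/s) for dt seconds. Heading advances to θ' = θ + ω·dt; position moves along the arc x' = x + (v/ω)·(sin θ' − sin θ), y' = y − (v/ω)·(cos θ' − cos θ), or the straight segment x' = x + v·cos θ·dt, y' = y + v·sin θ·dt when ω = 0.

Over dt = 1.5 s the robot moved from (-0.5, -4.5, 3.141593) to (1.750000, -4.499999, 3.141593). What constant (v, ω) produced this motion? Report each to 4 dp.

v = -1.5000, ω = 0.0000

Δθ = 3.141593 − 3.141593 = 0.000000
ω = Δθ/dt = 0.000000/1.5 = 0.0000
ω = 0 → v = (Δx·cos θ + Δy·sin θ)/dt = -1.5000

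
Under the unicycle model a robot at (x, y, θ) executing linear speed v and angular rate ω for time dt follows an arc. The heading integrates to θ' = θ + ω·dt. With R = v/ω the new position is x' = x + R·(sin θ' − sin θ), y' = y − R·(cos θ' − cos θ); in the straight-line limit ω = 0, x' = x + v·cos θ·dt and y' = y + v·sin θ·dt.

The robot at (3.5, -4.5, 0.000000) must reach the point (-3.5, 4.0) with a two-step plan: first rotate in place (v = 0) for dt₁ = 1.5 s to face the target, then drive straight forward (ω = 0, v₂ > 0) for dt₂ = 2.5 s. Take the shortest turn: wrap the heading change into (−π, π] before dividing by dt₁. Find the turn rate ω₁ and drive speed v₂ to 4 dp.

ω₁ = 1.5065, v₂ = 4.4045

heading to target = atan2(4−-4.5, -3.5−3.5) = 2.2597
Δθ = wrap(2.2597 − 0.0000) = 2.2597; ω₁ = Δθ/dt₁ = 1.5065
distance = √((-3.5−3.5)² + (4−-4.5)²) = 11.0114; v₂ = distance/dt₂ = 4.4045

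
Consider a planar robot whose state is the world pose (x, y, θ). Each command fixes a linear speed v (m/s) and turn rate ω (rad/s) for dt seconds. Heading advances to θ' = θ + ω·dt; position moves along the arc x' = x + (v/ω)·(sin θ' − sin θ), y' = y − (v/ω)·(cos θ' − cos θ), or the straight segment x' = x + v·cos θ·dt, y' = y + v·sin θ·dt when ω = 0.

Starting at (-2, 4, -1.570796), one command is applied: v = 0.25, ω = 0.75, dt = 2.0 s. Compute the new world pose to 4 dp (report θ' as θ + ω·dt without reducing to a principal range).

θ' = -1.5708 + 0.75·2.0 = -0.0708
R = v/ω = 0.25/0.75 = 0.3333
x' = -2 + 0.3333·(sin -0.0708 − sin -1.5708) = -1.6902
y' = 4 − 0.3333·(cos -0.0708 − cos -1.5708) = 3.6675

(-1.6902, 3.6675, -0.0708)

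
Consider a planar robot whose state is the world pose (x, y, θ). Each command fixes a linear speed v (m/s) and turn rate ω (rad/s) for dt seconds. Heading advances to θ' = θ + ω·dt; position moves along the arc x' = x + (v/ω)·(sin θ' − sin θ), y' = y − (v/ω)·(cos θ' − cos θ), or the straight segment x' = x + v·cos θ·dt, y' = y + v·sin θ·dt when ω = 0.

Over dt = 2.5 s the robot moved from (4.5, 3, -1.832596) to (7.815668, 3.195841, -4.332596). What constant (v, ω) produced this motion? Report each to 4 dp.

Δθ = -4.332596 − -1.832596 = -2.500000
ω = Δθ/dt = -2.500000/2.5 = -1.0000
R = Δx/(sin θ' − sin θ) = 1.7500
v = R·ω = 1.7500·-1.0000 = -1.7500

v = -1.7500, ω = -1.0000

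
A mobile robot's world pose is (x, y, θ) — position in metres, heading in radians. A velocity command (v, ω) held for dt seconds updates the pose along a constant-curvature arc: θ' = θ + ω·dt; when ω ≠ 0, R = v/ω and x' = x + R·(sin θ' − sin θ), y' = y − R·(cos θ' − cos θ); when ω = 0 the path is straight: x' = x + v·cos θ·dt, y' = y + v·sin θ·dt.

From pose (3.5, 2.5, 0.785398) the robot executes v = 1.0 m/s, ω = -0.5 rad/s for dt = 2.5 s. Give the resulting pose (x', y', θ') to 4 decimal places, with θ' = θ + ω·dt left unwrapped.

θ' = 0.7854 + -0.5·2.5 = -0.4646
R = v/ω = 1.0/-0.5 = -2.0000
x' = 3.5 + -2.0000·(sin -0.4646 − sin 0.7854) = 5.8103
y' = 2.5 − -2.0000·(cos -0.4646 − cos 0.7854) = 2.8738

(5.8103, 2.8738, -0.4646)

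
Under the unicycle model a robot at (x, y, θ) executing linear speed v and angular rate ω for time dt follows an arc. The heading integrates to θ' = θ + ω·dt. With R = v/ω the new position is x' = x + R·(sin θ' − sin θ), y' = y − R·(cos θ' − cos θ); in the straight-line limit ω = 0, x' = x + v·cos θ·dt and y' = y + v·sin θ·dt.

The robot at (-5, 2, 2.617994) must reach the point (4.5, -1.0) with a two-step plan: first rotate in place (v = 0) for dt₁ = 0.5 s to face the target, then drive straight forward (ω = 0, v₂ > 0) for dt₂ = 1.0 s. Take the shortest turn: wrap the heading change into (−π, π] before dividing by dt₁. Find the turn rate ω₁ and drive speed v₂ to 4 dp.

ω₁ = -5.8477, v₂ = 9.9624

heading to target = atan2(-1−2, 4.5−-5) = -0.3059
Δθ = wrap(-0.3059 − 2.6180) = -2.9239; ω₁ = Δθ/dt₁ = -5.8477
distance = √((4.5−-5)² + (-1−2)²) = 9.9624; v₂ = distance/dt₂ = 9.9624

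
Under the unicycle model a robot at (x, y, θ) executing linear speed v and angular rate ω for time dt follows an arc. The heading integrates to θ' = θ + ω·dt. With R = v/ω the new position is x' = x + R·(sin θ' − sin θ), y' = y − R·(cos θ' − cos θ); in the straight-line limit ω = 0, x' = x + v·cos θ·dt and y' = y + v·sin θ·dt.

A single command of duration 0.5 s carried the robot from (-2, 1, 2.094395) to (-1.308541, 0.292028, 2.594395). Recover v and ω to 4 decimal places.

Δθ = 2.594395 − 2.094395 = 0.500000
ω = Δθ/dt = 0.500000/0.5 = 1.0000
R = −Δy/(cos θ' − cos θ) = -2.0000
v = R·ω = -2.0000·1.0000 = -2.0000

v = -2.0000, ω = 1.0000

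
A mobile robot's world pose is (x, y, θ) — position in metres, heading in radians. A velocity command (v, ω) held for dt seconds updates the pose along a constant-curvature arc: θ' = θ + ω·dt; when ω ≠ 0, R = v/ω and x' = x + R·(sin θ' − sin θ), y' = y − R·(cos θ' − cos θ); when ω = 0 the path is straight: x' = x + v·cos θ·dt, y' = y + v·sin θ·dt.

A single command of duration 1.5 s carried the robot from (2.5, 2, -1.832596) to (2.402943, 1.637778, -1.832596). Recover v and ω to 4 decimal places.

Δθ = -1.832596 − -1.832596 = 0.000000
ω = Δθ/dt = 0.000000/1.5 = 0.0000
ω = 0 → v = (Δx·cos θ + Δy·sin θ)/dt = 0.2500

v = 0.2500, ω = 0.0000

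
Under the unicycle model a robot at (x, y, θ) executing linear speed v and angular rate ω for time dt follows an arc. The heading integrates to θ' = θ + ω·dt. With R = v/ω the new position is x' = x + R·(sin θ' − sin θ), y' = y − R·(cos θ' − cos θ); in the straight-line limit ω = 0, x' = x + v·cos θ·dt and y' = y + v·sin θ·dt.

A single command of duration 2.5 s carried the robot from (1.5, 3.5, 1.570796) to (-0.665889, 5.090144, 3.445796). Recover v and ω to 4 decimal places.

v = 1.2500, ω = 0.7500

Δθ = 3.445796 − 1.570796 = 1.875000
ω = Δθ/dt = 1.875000/2.5 = 0.7500
R = Δx/(sin θ' − sin θ) = 1.6667
v = R·ω = 1.6667·0.7500 = 1.2500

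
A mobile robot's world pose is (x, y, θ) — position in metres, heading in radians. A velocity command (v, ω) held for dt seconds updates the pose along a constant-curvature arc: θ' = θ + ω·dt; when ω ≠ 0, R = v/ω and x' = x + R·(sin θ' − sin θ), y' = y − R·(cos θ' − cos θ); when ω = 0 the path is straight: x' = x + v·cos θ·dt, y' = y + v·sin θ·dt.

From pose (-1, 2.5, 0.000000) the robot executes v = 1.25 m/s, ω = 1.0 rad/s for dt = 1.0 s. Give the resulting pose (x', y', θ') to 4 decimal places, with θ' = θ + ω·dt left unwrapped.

(0.0518, 3.0746, 1.0000)

θ' = 0.0000 + 1.0·1.0 = 1.0000
R = v/ω = 1.25/1.0 = 1.2500
x' = -1 + 1.2500·(sin 1.0000 − sin 0.0000) = 0.0518
y' = 2.5 − 1.2500·(cos 1.0000 − cos 0.0000) = 3.0746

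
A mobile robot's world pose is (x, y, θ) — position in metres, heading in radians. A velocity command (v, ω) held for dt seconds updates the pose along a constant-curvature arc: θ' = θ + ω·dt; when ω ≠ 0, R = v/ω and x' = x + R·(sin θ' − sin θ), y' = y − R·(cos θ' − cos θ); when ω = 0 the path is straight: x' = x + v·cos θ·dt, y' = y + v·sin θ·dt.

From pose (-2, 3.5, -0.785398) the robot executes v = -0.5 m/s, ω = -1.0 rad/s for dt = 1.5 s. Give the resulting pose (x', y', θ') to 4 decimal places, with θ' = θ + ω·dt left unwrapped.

θ' = -0.7854 + -1.0·1.5 = -2.2854
R = v/ω = -0.5/-1.0 = 0.5000
x' = -2 + 0.5000·(sin -2.2854 − sin -0.7854) = -2.0241
y' = 3.5 − 0.5000·(cos -2.2854 − cos -0.7854) = 4.1812

(-2.0241, 4.1812, -2.2854)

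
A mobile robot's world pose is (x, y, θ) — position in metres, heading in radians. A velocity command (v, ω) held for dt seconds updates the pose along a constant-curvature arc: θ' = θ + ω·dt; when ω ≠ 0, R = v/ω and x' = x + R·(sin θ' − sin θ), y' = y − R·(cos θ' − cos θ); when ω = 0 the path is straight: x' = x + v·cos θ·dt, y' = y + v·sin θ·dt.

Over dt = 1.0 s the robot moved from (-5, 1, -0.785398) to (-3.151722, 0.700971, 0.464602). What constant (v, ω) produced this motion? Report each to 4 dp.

Δθ = 0.464602 − -0.785398 = 1.250000
ω = Δθ/dt = 1.250000/1.0 = 1.2500
R = Δx/(sin θ' − sin θ) = 1.6000
v = R·ω = 1.6000·1.2500 = 2.0000

v = 2.0000, ω = 1.2500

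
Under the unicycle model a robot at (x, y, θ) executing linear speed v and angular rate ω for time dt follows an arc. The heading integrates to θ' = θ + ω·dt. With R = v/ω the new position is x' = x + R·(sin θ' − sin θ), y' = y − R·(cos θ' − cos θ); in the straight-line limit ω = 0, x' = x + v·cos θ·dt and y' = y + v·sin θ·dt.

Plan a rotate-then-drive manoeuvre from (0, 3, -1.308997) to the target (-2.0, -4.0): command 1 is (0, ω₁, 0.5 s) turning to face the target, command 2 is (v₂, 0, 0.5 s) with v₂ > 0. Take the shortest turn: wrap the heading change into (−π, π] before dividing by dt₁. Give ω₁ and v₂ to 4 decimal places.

heading to target = atan2(-4−3, -2−0) = -1.8491
Δθ = wrap(-1.8491 − -1.3090) = -0.5401; ω₁ = Δθ/dt₁ = -1.0802
distance = √((-2−0)² + (-4−3)²) = 7.2801; v₂ = distance/dt₂ = 14.5602

ω₁ = -1.0802, v₂ = 14.5602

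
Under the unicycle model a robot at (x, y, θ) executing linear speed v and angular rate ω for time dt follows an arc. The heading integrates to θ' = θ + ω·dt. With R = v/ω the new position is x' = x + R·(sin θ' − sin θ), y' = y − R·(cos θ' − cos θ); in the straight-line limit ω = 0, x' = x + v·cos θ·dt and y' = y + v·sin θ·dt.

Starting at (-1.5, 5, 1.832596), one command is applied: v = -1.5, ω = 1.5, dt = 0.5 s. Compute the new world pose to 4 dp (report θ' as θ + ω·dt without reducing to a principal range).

θ' = 1.8326 + 1.5·0.5 = 2.5826
R = v/ω = -1.5/1.5 = -1.0000
x' = -1.5 + -1.0000·(sin 2.5826 − sin 1.8326) = -1.0644
y' = 5 − -1.0000·(cos 2.5826 − cos 1.8326) = 4.4110

(-1.0644, 4.4110, 2.5826)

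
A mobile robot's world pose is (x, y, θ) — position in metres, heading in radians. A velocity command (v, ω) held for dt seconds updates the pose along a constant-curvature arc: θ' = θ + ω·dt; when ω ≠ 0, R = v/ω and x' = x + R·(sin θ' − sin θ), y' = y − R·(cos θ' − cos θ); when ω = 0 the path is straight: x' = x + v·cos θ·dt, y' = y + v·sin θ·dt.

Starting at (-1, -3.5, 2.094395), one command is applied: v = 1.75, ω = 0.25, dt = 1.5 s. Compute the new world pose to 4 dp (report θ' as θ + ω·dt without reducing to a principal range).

θ' = 2.0944 + 0.25·1.5 = 2.4694
R = v/ω = 1.75/0.25 = 7.0000
x' = -1 + 7.0000·(sin 2.4694 − sin 2.0944) = -2.7032
y' = -3.5 − 7.0000·(cos 2.4694 − cos 2.0944) = -1.5228

(-2.7032, -1.5228, 2.4694)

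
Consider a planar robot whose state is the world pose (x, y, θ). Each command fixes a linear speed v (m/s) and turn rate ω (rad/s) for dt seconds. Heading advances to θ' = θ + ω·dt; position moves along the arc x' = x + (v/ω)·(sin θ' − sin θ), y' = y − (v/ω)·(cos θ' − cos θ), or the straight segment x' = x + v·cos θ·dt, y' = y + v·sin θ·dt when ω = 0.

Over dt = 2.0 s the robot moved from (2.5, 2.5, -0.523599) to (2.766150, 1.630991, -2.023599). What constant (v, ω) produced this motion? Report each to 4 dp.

Δθ = -2.023599 − -0.523599 = -1.500000
ω = Δθ/dt = -1.500000/2.0 = -0.7500
R = −Δy/(cos θ' − cos θ) = -0.6667
v = R·ω = -0.6667·-0.7500 = 0.5000

v = 0.5000, ω = -0.7500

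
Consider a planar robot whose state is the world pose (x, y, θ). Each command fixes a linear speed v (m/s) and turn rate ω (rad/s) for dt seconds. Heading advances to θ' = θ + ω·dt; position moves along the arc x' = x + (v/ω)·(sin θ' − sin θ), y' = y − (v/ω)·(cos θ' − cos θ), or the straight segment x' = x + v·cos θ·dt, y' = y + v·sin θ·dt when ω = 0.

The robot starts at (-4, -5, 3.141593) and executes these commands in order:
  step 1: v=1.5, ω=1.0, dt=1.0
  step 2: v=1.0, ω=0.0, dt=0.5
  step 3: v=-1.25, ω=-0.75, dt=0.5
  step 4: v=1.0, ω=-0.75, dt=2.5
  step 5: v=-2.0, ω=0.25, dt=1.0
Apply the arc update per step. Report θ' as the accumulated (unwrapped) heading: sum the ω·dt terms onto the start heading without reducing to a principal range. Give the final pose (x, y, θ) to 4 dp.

step 1: θ'=4.1416 (R=1.5000) → pose (-5.2622, -5.6895, 4.1416)
step 2: θ'=4.1416 (straight) → pose (-5.5324, -6.1103, 4.1416)
step 3: θ'=3.7666 (R=1.6667) → pose (-5.1051, -5.6592, 3.7666)
step 4: θ'=1.8916 (R=-1.3333) → pose (-7.1505, -4.9983, 1.8916)
step 5: θ'=2.1416 (R=-8.0000) → pose (-6.2904, -6.7982, 2.1416)

(-6.2904, -6.7982, 2.1416)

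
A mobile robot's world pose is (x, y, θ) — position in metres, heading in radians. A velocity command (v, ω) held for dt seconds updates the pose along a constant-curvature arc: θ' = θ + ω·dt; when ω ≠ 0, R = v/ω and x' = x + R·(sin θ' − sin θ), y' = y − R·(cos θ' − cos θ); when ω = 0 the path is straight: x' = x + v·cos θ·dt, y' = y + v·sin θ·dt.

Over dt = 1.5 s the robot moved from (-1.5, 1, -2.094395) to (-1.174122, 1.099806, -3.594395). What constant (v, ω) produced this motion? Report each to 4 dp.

Δθ = -3.594395 − -2.094395 = -1.500000
ω = Δθ/dt = -1.500000/1.5 = -1.0000
R = Δx/(sin θ' − sin θ) = 0.2500
v = R·ω = 0.2500·-1.0000 = -0.2500

v = -0.2500, ω = -1.0000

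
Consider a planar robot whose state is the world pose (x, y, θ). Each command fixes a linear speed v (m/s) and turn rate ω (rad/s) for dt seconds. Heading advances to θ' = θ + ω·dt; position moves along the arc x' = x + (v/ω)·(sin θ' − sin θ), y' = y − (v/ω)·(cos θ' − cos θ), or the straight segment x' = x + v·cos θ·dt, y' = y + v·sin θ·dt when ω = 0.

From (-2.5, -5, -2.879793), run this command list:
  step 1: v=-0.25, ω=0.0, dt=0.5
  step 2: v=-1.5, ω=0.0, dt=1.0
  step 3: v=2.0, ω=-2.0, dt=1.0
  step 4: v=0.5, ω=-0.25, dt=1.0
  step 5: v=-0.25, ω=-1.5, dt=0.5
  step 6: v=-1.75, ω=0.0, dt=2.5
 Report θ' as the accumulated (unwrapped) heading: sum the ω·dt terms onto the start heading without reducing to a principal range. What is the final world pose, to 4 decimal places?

step 1: θ'=-2.8798 (straight) → pose (-2.3793, -4.9676, -2.8798)
step 2: θ'=-2.8798 (straight) → pose (-0.9304, -4.5794, -2.8798)
step 3: θ'=-4.8798 (R=-1.0000) → pose (-2.1752, -3.4469, -4.8798)
step 4: θ'=-5.1298 (R=-2.0000) → pose (-2.0315, -2.9693, -5.1298)
step 5: θ'=-5.8798 (R=0.1667) → pose (-2.1184, -3.0551, -5.8798)
step 6: θ'=-5.8798 (straight) → pose (-6.1422, -4.7724, -5.8798)

(-6.1422, -4.7724, -5.8798)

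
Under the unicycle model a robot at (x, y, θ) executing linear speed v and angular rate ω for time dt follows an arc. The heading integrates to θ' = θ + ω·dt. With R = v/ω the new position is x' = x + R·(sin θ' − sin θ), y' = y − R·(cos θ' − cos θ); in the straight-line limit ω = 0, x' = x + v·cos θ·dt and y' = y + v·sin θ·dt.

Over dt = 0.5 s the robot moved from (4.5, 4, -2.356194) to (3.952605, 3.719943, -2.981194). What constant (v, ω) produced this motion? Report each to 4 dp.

Δθ = -2.981194 − -2.356194 = -0.625000
ω = Δθ/dt = -0.625000/0.5 = -1.2500
R = Δx/(sin θ' − sin θ) = -1.0000
v = R·ω = -1.0000·-1.2500 = 1.2500

v = 1.2500, ω = -1.2500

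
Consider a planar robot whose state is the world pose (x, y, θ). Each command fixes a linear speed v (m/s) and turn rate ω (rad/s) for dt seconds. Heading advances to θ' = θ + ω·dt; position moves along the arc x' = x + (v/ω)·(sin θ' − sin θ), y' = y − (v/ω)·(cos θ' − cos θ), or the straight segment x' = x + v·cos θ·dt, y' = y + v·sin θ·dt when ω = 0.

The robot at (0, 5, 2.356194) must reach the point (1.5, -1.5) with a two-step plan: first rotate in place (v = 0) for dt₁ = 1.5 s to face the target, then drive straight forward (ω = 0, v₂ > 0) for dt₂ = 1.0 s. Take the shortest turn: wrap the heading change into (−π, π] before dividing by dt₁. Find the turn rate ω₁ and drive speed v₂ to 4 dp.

ω₁ = 1.7220, v₂ = 6.6708

heading to target = atan2(-1.5−5, 1.5−0) = -1.3440
Δθ = wrap(-1.3440 − 2.3562) = 2.5830; ω₁ = Δθ/dt₁ = 1.7220
distance = √((1.5−0)² + (-1.5−5)²) = 6.6708; v₂ = distance/dt₂ = 6.6708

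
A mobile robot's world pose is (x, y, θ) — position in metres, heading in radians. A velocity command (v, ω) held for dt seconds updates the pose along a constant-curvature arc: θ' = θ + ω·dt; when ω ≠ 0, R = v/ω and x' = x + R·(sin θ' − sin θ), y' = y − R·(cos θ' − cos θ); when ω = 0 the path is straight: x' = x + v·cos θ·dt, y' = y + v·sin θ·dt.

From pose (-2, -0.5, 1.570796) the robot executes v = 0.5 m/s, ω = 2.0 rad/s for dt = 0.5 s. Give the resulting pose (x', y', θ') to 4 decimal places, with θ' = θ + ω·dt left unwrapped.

θ' = 1.5708 + 2.0·0.5 = 2.5708
R = v/ω = 0.5/2.0 = 0.2500
x' = -2 + 0.2500·(sin 2.5708 − sin 1.5708) = -2.1149
y' = -0.5 − 0.2500·(cos 2.5708 − cos 1.5708) = -0.2896

(-2.1149, -0.2896, 2.5708)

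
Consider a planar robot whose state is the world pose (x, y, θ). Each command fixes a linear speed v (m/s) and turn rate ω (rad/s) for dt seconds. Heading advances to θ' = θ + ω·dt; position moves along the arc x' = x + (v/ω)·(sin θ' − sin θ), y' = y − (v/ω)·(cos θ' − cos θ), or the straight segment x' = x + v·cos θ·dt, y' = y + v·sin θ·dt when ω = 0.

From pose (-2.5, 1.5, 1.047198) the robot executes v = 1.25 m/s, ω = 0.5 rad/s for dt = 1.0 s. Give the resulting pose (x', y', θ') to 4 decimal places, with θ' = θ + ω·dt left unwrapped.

θ' = 1.0472 + 0.5·1.0 = 1.5472
R = v/ω = 1.25/0.5 = 2.5000
x' = -2.5 + 2.5000·(sin 1.5472 − sin 1.0472) = -2.1658
y' = 1.5 − 2.5000·(cos 1.5472 − cos 1.0472) = 2.6910

(-2.1658, 2.6910, 1.5472)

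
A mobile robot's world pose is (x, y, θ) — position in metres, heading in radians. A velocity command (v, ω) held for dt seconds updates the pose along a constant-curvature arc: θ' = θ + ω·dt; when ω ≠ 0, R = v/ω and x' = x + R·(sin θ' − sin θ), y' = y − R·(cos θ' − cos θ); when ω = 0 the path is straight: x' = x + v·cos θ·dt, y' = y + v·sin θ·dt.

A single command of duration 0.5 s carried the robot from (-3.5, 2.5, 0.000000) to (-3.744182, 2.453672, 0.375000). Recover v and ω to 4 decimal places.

v = -0.5000, ω = 0.7500

Δθ = 0.375000 − 0.000000 = 0.375000
ω = Δθ/dt = 0.375000/0.5 = 0.7500
R = Δx/(sin θ' − sin θ) = -0.6667
v = R·ω = -0.6667·0.7500 = -0.5000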